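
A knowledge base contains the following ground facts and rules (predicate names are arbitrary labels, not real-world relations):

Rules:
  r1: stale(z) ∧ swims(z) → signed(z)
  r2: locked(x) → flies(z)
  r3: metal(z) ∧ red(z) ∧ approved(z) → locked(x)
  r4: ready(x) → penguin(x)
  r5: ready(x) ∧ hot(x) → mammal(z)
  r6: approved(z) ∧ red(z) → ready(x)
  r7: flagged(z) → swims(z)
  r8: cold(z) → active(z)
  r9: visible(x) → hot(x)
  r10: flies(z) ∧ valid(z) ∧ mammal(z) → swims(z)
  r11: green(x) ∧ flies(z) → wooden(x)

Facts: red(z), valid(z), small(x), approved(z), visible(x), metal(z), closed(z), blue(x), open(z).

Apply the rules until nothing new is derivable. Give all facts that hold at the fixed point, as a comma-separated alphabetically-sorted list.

Round 1: r3 [metal(z) ∧ red(z) ∧ approved(z) → locked(x)]; r6 [approved(z) ∧ red(z) → ready(x)]; r9 [visible(x) → hot(x)]. Adds locked(x), ready(x), hot(x).
Round 2: r2 [locked(x) → flies(z)]; r4 [ready(x) → penguin(x)]; r5 [ready(x) ∧ hot(x) → mammal(z)]. Adds flies(z), penguin(x), mammal(z).
Round 3: r10 [flies(z) ∧ valid(z) ∧ mammal(z) → swims(z)]. Adds swims(z).

approved(z), blue(x), closed(z), flies(z), hot(x), locked(x), mammal(z), metal(z), open(z), penguin(x), ready(x), red(z), small(x), swims(z), valid(z), visible(x)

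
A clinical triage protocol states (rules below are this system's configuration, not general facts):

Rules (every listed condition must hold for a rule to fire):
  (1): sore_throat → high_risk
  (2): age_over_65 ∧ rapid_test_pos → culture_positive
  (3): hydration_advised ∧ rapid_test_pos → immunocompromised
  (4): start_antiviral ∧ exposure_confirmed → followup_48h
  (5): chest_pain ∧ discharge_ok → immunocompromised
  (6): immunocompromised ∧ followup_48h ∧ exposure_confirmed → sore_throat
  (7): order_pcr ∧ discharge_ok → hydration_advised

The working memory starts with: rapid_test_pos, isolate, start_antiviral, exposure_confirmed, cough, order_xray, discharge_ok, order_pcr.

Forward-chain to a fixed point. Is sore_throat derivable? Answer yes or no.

Round 1 — (4), (7), derive followup_48h, hydration_advised.
Round 2 — (3), derive immunocompromised.
Round 3 — (6), derive sore_throat.
Round 4 — (1), derive high_risk.
sore_throat appears in round 3, so it is derivable.

yes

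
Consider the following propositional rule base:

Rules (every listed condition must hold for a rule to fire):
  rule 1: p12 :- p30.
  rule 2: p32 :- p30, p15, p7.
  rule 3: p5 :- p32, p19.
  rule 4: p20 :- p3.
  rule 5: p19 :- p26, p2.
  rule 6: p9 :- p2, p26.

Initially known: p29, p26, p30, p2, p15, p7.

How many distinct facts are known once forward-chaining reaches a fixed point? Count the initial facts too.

Round 1: rule 1 [p12 :- p30.]; rule 2 [p32 :- p30, p15, p7.]; rule 5 [p19 :- p26, p2.]; rule 6 [p9 :- p2, p26.]. New: p12, p32, p19, p9.
Round 2: rule 3 [p5 :- p32, p19.]. New: p5.
Closure: {p12, p15, p19, p2, p26, p29, p30, p32, p5, p7, p9} — 11 facts.

11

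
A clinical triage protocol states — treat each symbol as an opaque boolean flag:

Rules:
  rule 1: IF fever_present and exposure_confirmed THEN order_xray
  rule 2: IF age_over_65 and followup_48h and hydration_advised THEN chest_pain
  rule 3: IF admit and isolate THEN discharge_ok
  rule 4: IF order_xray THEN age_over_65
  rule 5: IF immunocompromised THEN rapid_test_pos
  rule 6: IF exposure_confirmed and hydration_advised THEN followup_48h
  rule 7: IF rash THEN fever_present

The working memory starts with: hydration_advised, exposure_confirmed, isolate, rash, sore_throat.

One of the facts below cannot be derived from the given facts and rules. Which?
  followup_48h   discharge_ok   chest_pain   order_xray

Round 1 fires rule 6, rule 7, giving followup_48h, fever_present.
Round 2 fires rule 1, giving order_xray.
Round 3 fires rule 4, giving age_over_65.
Round 4 fires rule 2, giving chest_pain.
Derived: followup_48h (round 1), order_xray (round 2), chest_pain (round 4). discharge_ok never appears in any round.

discharge_ok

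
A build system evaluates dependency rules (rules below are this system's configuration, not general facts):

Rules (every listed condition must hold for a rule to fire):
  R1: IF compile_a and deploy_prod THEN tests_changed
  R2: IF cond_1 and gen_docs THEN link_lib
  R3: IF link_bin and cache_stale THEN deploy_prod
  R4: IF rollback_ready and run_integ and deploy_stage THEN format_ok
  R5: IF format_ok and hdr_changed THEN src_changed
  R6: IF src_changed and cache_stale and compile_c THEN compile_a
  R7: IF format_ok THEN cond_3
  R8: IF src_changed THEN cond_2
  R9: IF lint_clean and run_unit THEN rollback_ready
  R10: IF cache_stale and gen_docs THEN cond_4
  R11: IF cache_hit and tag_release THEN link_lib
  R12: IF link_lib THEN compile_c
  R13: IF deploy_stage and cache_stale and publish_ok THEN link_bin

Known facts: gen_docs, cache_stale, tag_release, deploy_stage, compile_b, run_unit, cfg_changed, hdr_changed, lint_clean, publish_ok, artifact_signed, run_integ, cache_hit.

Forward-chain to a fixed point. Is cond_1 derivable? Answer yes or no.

no

Round 1: R9 [IF lint_clean and run_unit THEN rollback_ready]; R10 [IF cache_stale and gen_docs THEN cond_4]; R11 [IF cache_hit and tag_release THEN link_lib]; R13 [IF deploy_stage and cache_stale and publish_ok THEN link_bin]. New: rollback_ready, cond_4, link_lib, link_bin.
Round 2: R3 [IF link_bin and cache_stale THEN deploy_prod]; R4 [IF rollback_ready and run_integ and deploy_stage THEN format_ok]; R12 [IF link_lib THEN compile_c]. New: deploy_prod, format_ok, compile_c.
Round 3: R5 [IF format_ok and hdr_changed THEN src_changed]; R7 [IF format_ok THEN cond_3]. New: src_changed, cond_3.
Round 4: R6 [IF src_changed and cache_stale and compile_c THEN compile_a]; R8 [IF src_changed THEN cond_2]. New: compile_a, cond_2.
Round 5: R1 [IF compile_a and deploy_prod THEN tests_changed]. New: tests_changed.
Fixed point reached. No rule has cond_1 as a consequent, and it is not given.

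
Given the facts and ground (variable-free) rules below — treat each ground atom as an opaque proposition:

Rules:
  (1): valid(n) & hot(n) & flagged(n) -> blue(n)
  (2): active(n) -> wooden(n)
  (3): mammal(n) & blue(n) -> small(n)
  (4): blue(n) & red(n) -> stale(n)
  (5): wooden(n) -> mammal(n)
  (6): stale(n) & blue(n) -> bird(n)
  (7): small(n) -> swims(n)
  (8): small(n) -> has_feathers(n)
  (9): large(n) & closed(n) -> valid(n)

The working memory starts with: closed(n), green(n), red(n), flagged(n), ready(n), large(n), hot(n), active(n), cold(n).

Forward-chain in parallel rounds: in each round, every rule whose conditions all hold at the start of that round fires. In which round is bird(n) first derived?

Round 1 — (2), (9), derive wooden(n), valid(n).
Round 2 — (1), (5), derive blue(n), mammal(n).
Round 3 — (3), (4), derive small(n), stale(n).
Round 4 — (6), (7), (8), derive bird(n), swims(n), has_feathers(n).
bird(n) first appears in round 4.

4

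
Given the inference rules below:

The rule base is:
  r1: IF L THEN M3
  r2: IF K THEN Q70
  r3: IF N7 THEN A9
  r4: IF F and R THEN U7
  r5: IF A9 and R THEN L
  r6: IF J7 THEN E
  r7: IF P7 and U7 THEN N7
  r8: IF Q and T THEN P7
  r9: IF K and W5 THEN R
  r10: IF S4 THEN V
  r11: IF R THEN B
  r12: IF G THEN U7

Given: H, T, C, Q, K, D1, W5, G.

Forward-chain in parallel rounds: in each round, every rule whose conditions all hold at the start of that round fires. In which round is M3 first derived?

5

Round 1 fires r2, r8, r9, r12, giving Q70, P7, R, U7.
Round 2 fires r7, r11, giving N7, B.
Round 3 fires r3, giving A9.
Round 4 fires r5, giving L.
Round 5 fires r1, giving M3.
M3 first appears in round 5.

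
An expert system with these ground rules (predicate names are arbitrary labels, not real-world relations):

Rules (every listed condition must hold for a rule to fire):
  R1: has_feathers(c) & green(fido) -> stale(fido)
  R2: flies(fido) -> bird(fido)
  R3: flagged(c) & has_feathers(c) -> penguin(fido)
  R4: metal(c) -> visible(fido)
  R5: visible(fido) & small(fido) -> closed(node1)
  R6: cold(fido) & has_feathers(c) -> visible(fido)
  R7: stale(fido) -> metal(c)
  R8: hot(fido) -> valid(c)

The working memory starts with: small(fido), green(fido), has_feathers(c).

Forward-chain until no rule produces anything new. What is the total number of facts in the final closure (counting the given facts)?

7

Round 1: R1 [has_feathers(c) & green(fido) -> stale(fido)]. New: stale(fido).
Round 2: R7 [stale(fido) -> metal(c)]. New: metal(c).
Round 3: R4 [metal(c) -> visible(fido)]. New: visible(fido).
Round 4: R5 [visible(fido) & small(fido) -> closed(node1)]. New: closed(node1).
Closure: {closed(node1), green(fido), has_feathers(c), metal(c), small(fido), stale(fido), visible(fido)} — 7 facts.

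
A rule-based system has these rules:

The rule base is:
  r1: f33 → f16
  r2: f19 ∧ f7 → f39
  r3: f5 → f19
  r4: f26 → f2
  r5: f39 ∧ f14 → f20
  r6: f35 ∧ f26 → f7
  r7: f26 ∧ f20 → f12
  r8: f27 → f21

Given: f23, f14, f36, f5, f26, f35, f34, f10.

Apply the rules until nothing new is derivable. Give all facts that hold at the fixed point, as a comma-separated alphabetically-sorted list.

Round 1: r3 [f5 → f19]; r4 [f26 → f2]; r6 [f35 ∧ f26 → f7]. Adds f19, f2, f7.
Round 2: r2 [f19 ∧ f7 → f39]. Adds f39.
Round 3: r5 [f39 ∧ f14 → f20]. Adds f20.
Round 4: r7 [f26 ∧ f20 → f12]. Adds f12.

f10, f12, f14, f19, f2, f20, f23, f26, f34, f35, f36, f39, f5, f7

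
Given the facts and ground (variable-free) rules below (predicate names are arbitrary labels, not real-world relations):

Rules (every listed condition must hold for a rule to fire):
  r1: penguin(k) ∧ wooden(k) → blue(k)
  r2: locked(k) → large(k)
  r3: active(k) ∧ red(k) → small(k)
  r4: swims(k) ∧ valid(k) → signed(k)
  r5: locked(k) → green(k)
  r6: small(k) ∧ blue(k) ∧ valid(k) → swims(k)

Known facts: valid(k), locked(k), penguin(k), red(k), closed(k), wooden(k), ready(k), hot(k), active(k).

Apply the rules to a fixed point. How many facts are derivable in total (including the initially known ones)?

Round 1: r1 [penguin(k) ∧ wooden(k) → blue(k)]; r2 [locked(k) → large(k)]; r3 [active(k) ∧ red(k) → small(k)]; r5 [locked(k) → green(k)]. New: blue(k), large(k), small(k), green(k).
Round 2: r6 [small(k) ∧ blue(k) ∧ valid(k) → swims(k)]. New: swims(k).
Round 3: r4 [swims(k) ∧ valid(k) → signed(k)]. New: signed(k).
Closure: {active(k), blue(k), closed(k), green(k), hot(k), large(k), locked(k), penguin(k), ready(k), red(k), signed(k), small(k), swims(k), valid(k), wooden(k)} — 15 facts.

15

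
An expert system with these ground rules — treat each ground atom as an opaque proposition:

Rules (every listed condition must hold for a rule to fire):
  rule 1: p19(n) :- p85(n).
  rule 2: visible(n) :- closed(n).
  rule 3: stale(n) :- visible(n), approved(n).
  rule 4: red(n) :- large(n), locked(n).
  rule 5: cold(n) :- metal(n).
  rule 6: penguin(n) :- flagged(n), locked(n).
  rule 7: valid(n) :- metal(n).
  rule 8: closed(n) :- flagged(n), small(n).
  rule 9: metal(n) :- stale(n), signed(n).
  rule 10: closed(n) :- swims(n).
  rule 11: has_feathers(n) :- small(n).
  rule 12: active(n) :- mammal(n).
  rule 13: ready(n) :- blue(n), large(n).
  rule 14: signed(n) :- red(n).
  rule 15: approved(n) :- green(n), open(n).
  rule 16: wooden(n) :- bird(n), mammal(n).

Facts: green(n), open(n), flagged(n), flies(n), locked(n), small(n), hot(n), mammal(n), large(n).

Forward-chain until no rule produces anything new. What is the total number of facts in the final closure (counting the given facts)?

21

[1] rule 4 [red(n) :- large(n), locked(n).]; rule 6 [penguin(n) :- flagged(n), locked(n).]; rule 8 [closed(n) :- flagged(n), small(n).]; rule 11 [has_feathers(n) :- small(n).]; rule 12 [active(n) :- mammal(n).]; rule 15 [approved(n) :- green(n), open(n).]. ⇒ new: red(n), penguin(n), closed(n), has_feathers(n), active(n), approved(n).
[2] rule 2 [visible(n) :- closed(n).]; rule 14 [signed(n) :- red(n).]. ⇒ new: visible(n), signed(n).
[3] rule 3 [stale(n) :- visible(n), approved(n).]. ⇒ new: stale(n).
[4] rule 9 [metal(n) :- stale(n), signed(n).]. ⇒ new: metal(n).
[5] rule 5 [cold(n) :- metal(n).]; rule 7 [valid(n) :- metal(n).]. ⇒ new: cold(n), valid(n).
Closure: {active(n), approved(n), closed(n), cold(n), flagged(n), flies(n), green(n), has_feathers(n), hot(n), large(n), locked(n), mammal(n), metal(n), open(n), penguin(n), red(n), signed(n), small(n), stale(n), valid(n), visible(n)} — 21 facts.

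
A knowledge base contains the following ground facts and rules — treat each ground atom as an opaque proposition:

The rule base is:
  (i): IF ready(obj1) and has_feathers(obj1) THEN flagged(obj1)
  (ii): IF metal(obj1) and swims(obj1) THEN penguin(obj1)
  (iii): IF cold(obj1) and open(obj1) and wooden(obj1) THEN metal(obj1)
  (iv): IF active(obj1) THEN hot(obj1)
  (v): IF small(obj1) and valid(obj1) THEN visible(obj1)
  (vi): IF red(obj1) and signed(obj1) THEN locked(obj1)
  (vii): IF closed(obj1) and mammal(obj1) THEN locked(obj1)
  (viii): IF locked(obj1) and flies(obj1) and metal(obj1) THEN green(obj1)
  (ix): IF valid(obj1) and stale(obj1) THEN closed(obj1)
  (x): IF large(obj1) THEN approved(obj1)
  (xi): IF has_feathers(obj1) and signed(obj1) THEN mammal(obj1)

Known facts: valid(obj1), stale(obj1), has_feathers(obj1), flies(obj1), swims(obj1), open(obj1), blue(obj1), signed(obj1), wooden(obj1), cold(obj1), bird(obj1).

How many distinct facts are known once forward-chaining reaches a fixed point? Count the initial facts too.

17

Round 1 fires (iii), (ix), (xi), giving metal(obj1), closed(obj1), mammal(obj1).
Round 2 fires (ii), (vii), giving penguin(obj1), locked(obj1).
Round 3 fires (viii), giving green(obj1).
Closure: {bird(obj1), blue(obj1), closed(obj1), cold(obj1), flies(obj1), green(obj1), has_feathers(obj1), locked(obj1), mammal(obj1), metal(obj1), open(obj1), penguin(obj1), signed(obj1), stale(obj1), swims(obj1), valid(obj1), wooden(obj1)} — 17 facts.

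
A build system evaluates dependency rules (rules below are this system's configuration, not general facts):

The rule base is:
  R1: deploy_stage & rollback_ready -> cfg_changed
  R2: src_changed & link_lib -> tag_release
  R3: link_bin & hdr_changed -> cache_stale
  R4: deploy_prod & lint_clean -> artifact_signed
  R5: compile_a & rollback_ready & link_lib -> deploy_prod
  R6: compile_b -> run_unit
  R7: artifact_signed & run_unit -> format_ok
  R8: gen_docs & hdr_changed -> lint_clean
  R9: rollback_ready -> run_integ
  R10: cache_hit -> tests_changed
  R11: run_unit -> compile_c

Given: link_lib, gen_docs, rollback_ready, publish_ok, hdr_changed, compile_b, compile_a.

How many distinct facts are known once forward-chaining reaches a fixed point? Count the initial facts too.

[1] R5 [compile_a & rollback_ready & link_lib -> deploy_prod]; R6 [compile_b -> run_unit]; R8 [gen_docs & hdr_changed -> lint_clean]; R9 [rollback_ready -> run_integ]. ⇒ new: deploy_prod, run_unit, lint_clean, run_integ.
[2] R4 [deploy_prod & lint_clean -> artifact_signed]; R11 [run_unit -> compile_c]. ⇒ new: artifact_signed, compile_c.
[3] R7 [artifact_signed & run_unit -> format_ok]. ⇒ new: format_ok.
Closure: {artifact_signed, compile_a, compile_b, compile_c, deploy_prod, format_ok, gen_docs, hdr_changed, link_lib, lint_clean, publish_ok, rollback_ready, run_integ, run_unit} — 14 facts.

14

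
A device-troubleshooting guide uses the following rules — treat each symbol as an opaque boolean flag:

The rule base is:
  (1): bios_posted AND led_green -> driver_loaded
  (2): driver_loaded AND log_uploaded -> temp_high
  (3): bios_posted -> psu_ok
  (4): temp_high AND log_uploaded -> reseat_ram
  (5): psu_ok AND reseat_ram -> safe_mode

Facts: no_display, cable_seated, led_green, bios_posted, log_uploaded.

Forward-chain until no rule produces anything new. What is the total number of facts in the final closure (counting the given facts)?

10

[1] (1) [bios_posted AND led_green -> driver_loaded]; (3) [bios_posted -> psu_ok]. ⇒ new: driver_loaded, psu_ok.
[2] (2) [driver_loaded AND log_uploaded -> temp_high]. ⇒ new: temp_high.
[3] (4) [temp_high AND log_uploaded -> reseat_ram]. ⇒ new: reseat_ram.
[4] (5) [psu_ok AND reseat_ram -> safe_mode]. ⇒ new: safe_mode.
Closure: {bios_posted, cable_seated, driver_loaded, led_green, log_uploaded, no_display, psu_ok, reseat_ram, safe_mode, temp_high} — 10 facts.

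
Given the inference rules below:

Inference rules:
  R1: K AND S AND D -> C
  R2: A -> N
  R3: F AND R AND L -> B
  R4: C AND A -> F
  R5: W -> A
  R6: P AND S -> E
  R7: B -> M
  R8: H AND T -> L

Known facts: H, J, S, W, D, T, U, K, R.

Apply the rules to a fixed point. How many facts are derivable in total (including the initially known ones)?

16

Round 1 fires R1, R5, R8, giving C, A, L.
Round 2 fires R2, R4, giving N, F.
Round 3 fires R3, giving B.
Round 4 fires R7, giving M.
Closure: {A, B, C, D, F, H, J, K, L, M, N, R, S, T, U, W} — 16 facts.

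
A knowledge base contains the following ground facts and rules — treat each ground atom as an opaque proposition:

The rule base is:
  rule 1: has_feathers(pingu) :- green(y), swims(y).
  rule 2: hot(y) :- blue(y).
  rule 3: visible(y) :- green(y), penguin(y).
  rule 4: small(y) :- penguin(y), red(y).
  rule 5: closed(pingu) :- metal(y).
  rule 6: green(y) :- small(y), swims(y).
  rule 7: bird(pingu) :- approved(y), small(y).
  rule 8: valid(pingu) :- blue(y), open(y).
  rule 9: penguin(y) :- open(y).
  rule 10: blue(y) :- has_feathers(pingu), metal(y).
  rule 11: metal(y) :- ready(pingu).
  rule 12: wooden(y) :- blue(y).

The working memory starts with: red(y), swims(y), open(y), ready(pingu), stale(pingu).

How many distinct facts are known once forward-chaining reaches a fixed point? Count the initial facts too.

16

[1] rule 9 [penguin(y) :- open(y).]; rule 11 [metal(y) :- ready(pingu).]. ⇒ new: penguin(y), metal(y).
[2] rule 4 [small(y) :- penguin(y), red(y).]; rule 5 [closed(pingu) :- metal(y).]. ⇒ new: small(y), closed(pingu).
[3] rule 6 [green(y) :- small(y), swims(y).]. ⇒ new: green(y).
[4] rule 1 [has_feathers(pingu) :- green(y), swims(y).]; rule 3 [visible(y) :- green(y), penguin(y).]. ⇒ new: has_feathers(pingu), visible(y).
[5] rule 10 [blue(y) :- has_feathers(pingu), metal(y).]. ⇒ new: blue(y).
[6] rule 2 [hot(y) :- blue(y).]; rule 8 [valid(pingu) :- blue(y), open(y).]; rule 12 [wooden(y) :- blue(y).]. ⇒ new: hot(y), valid(pingu), wooden(y).
Closure: {blue(y), closed(pingu), green(y), has_feathers(pingu), hot(y), metal(y), open(y), penguin(y), ready(pingu), red(y), small(y), stale(pingu), swims(y), valid(pingu), visible(y), wooden(y)} — 16 facts.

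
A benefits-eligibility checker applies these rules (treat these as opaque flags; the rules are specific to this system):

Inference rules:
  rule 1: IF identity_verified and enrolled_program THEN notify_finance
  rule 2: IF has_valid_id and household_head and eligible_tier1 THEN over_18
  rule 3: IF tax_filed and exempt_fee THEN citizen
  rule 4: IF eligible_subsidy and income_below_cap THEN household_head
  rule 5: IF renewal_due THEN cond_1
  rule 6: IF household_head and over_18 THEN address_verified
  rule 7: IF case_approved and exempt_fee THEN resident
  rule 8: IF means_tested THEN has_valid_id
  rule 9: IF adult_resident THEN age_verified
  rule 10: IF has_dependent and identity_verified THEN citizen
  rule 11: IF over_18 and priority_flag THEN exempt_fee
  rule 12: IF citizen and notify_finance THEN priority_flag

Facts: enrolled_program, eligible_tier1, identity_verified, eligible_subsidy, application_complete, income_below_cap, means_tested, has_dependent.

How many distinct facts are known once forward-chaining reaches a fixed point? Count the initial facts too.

16

Round 1: rule 1 [IF identity_verified and enrolled_program THEN notify_finance]; rule 4 [IF eligible_subsidy and income_below_cap THEN household_head]; rule 8 [IF means_tested THEN has_valid_id]; rule 10 [IF has_dependent and identity_verified THEN citizen]. New: notify_finance, household_head, has_valid_id, citizen.
Round 2: rule 2 [IF has_valid_id and household_head and eligible_tier1 THEN over_18]; rule 12 [IF citizen and notify_finance THEN priority_flag]. New: over_18, priority_flag.
Round 3: rule 6 [IF household_head and over_18 THEN address_verified]; rule 11 [IF over_18 and priority_flag THEN exempt_fee]. New: address_verified, exempt_fee.
Closure: {address_verified, application_complete, citizen, eligible_subsidy, eligible_tier1, enrolled_program, exempt_fee, has_dependent, has_valid_id, household_head, identity_verified, income_below_cap, means_tested, notify_finance, over_18, priority_flag} — 16 facts.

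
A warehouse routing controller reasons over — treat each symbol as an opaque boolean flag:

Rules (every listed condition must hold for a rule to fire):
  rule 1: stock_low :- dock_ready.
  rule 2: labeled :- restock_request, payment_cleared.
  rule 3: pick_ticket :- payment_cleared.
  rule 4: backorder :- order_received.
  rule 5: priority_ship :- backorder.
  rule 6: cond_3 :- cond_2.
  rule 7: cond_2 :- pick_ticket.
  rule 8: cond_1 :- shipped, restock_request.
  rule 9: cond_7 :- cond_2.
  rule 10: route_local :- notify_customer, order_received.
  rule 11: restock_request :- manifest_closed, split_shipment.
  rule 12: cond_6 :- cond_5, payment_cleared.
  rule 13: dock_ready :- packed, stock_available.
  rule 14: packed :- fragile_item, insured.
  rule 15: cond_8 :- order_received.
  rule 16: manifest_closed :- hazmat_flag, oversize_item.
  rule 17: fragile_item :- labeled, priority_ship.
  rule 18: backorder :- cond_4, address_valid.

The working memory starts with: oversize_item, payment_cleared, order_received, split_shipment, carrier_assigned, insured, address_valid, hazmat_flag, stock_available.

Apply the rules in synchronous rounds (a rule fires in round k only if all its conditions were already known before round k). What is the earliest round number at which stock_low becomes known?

7

[1] rule 3 [pick_ticket :- payment_cleared.]; rule 4 [backorder :- order_received.]; rule 15 [cond_8 :- order_received.]; rule 16 [manifest_closed :- hazmat_flag, oversize_item.]. ⇒ new: pick_ticket, backorder, cond_8, manifest_closed.
[2] rule 5 [priority_ship :- backorder.]; rule 7 [cond_2 :- pick_ticket.]; rule 11 [restock_request :- manifest_closed, split_shipment.]. ⇒ new: priority_ship, cond_2, restock_request.
[3] rule 2 [labeled :- restock_request, payment_cleared.]; rule 6 [cond_3 :- cond_2.]; rule 9 [cond_7 :- cond_2.]. ⇒ new: labeled, cond_3, cond_7.
[4] rule 17 [fragile_item :- labeled, priority_ship.]. ⇒ new: fragile_item.
[5] rule 14 [packed :- fragile_item, insured.]. ⇒ new: packed.
[6] rule 13 [dock_ready :- packed, stock_available.]. ⇒ new: dock_ready.
[7] rule 1 [stock_low :- dock_ready.]. ⇒ new: stock_low.
stock_low first appears in round 7.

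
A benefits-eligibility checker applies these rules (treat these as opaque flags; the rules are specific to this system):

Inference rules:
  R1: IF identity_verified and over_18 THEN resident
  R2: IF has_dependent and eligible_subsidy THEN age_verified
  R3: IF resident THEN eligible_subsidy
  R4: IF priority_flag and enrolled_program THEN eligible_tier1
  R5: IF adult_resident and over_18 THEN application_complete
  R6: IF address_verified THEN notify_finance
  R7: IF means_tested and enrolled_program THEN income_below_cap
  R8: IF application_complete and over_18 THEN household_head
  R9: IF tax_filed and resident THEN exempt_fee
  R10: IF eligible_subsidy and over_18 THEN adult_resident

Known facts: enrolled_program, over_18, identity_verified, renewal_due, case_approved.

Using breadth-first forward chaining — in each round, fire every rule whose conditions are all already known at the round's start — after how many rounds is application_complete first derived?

4

Round 1: R1 [IF identity_verified and over_18 THEN resident]. Adds resident.
Round 2: R3 [IF resident THEN eligible_subsidy]. Adds eligible_subsidy.
Round 3: R10 [IF eligible_subsidy and over_18 THEN adult_resident]. Adds adult_resident.
Round 4: R5 [IF adult_resident and over_18 THEN application_complete]. Adds application_complete.
application_complete first appears in round 4.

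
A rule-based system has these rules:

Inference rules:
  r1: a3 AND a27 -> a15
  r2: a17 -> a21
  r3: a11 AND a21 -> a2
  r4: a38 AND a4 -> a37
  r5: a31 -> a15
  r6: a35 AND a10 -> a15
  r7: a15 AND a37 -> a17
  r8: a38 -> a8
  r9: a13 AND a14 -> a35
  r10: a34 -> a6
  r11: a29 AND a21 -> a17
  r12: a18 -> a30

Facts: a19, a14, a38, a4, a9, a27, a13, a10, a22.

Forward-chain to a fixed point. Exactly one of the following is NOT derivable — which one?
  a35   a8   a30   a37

Round 1 fires r4, r8, r9, giving a37, a8, a35.
Round 2 fires r6, giving a15.
Round 3 fires r7, giving a17.
Round 4 fires r2, giving a21.
Derived: a35 (round 1), a37 (round 1), a8 (round 1). a30 never appears in any round.

a30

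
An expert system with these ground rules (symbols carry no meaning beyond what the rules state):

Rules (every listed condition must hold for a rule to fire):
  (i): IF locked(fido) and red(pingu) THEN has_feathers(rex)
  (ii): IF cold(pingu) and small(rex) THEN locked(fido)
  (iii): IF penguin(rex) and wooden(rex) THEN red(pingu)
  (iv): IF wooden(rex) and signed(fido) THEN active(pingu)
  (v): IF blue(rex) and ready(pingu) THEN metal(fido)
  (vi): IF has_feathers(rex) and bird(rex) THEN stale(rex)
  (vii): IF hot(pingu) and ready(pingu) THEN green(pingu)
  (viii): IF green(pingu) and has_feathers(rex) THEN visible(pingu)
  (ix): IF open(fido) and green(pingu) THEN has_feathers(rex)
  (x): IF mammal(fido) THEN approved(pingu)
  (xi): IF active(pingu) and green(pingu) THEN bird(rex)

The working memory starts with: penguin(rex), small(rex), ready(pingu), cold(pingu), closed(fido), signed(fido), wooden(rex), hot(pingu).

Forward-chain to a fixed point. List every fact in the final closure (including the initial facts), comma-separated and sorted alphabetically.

[1] (ii) [IF cold(pingu) and small(rex) THEN locked(fido)]; (iii) [IF penguin(rex) and wooden(rex) THEN red(pingu)]; (iv) [IF wooden(rex) and signed(fido) THEN active(pingu)]; (vii) [IF hot(pingu) and ready(pingu) THEN green(pingu)]. ⇒ new: locked(fido), red(pingu), active(pingu), green(pingu).
[2] (i) [IF locked(fido) and red(pingu) THEN has_feathers(rex)]; (xi) [IF active(pingu) and green(pingu) THEN bird(rex)]. ⇒ new: has_feathers(rex), bird(rex).
[3] (vi) [IF has_feathers(rex) and bird(rex) THEN stale(rex)]; (viii) [IF green(pingu) and has_feathers(rex) THEN visible(pingu)]. ⇒ new: stale(rex), visible(pingu).

active(pingu), bird(rex), closed(fido), cold(pingu), green(pingu), has_feathers(rex), hot(pingu), locked(fido), penguin(rex), ready(pingu), red(pingu), signed(fido), small(rex), stale(rex), visible(pingu), wooden(rex)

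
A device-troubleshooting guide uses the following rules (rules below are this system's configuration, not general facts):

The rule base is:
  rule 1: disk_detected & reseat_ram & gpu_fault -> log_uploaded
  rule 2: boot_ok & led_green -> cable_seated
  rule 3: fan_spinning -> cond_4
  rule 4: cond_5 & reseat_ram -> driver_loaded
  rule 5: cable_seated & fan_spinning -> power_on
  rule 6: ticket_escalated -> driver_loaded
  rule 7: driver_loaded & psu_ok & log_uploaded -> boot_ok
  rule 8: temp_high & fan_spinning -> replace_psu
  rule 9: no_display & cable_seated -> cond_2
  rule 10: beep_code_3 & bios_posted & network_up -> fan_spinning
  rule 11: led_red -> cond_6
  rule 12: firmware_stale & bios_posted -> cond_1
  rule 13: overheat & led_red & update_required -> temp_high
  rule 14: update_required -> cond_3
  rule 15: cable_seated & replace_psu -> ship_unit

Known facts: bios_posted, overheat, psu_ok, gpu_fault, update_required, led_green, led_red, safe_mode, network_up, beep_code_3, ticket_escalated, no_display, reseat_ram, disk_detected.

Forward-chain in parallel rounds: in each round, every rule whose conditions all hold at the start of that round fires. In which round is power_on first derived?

Round 1: rule 1 [disk_detected & reseat_ram & gpu_fault -> log_uploaded]; rule 6 [ticket_escalated -> driver_loaded]; rule 10 [beep_code_3 & bios_posted & network_up -> fan_spinning]; rule 11 [led_red -> cond_6]; rule 13 [overheat & led_red & update_required -> temp_high]; rule 14 [update_required -> cond_3]. New: log_uploaded, driver_loaded, fan_spinning, cond_6, temp_high, cond_3.
Round 2: rule 3 [fan_spinning -> cond_4]; rule 7 [driver_loaded & psu_ok & log_uploaded -> boot_ok]; rule 8 [temp_high & fan_spinning -> replace_psu]. New: cond_4, boot_ok, replace_psu.
Round 3: rule 2 [boot_ok & led_green -> cable_seated]. New: cable_seated.
Round 4: rule 5 [cable_seated & fan_spinning -> power_on]; rule 9 [no_display & cable_seated -> cond_2]; rule 15 [cable_seated & replace_psu -> ship_unit]. New: power_on, cond_2, ship_unit.
power_on first appears in round 4.

4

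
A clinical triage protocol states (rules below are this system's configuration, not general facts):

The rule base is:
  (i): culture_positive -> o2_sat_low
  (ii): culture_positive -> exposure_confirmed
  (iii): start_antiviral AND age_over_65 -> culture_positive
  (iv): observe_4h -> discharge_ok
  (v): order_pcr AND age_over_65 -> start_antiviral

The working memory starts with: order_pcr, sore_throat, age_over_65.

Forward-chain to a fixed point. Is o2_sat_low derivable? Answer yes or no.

yes

Round 1 — (v), derive start_antiviral.
Round 2 — (iii), derive culture_positive.
Round 3 — (i), (ii), derive o2_sat_low, exposure_confirmed.
o2_sat_low appears in round 3, so it is derivable.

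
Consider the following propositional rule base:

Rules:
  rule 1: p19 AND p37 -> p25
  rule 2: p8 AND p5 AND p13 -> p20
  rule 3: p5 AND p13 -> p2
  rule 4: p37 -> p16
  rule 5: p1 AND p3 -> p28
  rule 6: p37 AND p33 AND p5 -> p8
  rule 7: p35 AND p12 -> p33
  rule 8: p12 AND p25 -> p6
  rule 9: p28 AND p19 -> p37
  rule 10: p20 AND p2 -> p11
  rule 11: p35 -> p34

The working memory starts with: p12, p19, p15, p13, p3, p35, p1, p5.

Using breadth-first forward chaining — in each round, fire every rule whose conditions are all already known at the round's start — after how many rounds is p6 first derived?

Round 1: rule 3 [p5 AND p13 -> p2]; rule 5 [p1 AND p3 -> p28]; rule 7 [p35 AND p12 -> p33]; rule 11 [p35 -> p34]. Adds p2, p28, p33, p34.
Round 2: rule 9 [p28 AND p19 -> p37]. Adds p37.
Round 3: rule 1 [p19 AND p37 -> p25]; rule 4 [p37 -> p16]; rule 6 [p37 AND p33 AND p5 -> p8]. Adds p25, p16, p8.
Round 4: rule 2 [p8 AND p5 AND p13 -> p20]; rule 8 [p12 AND p25 -> p6]. Adds p20, p6.
p6 first appears in round 4.

4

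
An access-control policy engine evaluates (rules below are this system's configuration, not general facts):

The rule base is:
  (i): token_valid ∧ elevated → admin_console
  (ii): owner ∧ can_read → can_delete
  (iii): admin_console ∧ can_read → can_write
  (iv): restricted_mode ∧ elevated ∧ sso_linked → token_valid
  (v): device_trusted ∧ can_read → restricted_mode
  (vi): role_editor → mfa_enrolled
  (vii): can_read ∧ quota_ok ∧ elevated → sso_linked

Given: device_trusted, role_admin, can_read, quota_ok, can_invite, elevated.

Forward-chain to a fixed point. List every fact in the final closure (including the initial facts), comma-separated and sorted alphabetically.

admin_console, can_invite, can_read, can_write, device_trusted, elevated, quota_ok, restricted_mode, role_admin, sso_linked, token_valid

Round 1 — (v), (vii), derive restricted_mode, sso_linked.
Round 2 — (iv), derive token_valid.
Round 3 — (i), derive admin_console.
Round 4 — (iii), derive can_write.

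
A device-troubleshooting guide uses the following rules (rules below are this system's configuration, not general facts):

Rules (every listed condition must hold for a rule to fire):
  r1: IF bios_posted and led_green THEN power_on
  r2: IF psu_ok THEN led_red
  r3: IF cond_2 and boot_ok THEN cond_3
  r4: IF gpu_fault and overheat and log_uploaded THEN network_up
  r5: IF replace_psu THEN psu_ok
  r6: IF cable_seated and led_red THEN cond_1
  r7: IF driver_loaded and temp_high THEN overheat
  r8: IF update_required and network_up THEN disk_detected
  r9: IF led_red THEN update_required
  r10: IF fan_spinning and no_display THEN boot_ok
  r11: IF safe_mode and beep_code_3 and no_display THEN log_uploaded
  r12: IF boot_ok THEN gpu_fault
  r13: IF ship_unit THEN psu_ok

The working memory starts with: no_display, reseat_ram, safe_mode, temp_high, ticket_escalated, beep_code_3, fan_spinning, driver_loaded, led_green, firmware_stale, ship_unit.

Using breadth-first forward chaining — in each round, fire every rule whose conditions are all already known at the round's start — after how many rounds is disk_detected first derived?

Round 1: r7 [IF driver_loaded and temp_high THEN overheat]; r10 [IF fan_spinning and no_display THEN boot_ok]; r11 [IF safe_mode and beep_code_3 and no_display THEN log_uploaded]; r13 [IF ship_unit THEN psu_ok]. Adds overheat, boot_ok, log_uploaded, psu_ok.
Round 2: r2 [IF psu_ok THEN led_red]; r12 [IF boot_ok THEN gpu_fault]. Adds led_red, gpu_fault.
Round 3: r4 [IF gpu_fault and overheat and log_uploaded THEN network_up]; r9 [IF led_red THEN update_required]. Adds network_up, update_required.
Round 4: r8 [IF update_required and network_up THEN disk_detected]. Adds disk_detected.
disk_detected first appears in round 4.

4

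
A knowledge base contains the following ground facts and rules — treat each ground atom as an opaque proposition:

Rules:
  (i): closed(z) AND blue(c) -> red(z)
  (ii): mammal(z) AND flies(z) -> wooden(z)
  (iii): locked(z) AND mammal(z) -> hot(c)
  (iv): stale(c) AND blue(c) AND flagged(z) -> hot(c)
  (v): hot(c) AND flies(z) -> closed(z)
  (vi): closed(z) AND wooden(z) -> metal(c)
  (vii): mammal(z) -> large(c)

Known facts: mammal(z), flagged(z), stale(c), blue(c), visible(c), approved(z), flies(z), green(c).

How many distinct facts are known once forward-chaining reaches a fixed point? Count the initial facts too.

14

[1] (ii) [mammal(z) AND flies(z) -> wooden(z)]; (iv) [stale(c) AND blue(c) AND flagged(z) -> hot(c)]; (vii) [mammal(z) -> large(c)]. ⇒ new: wooden(z), hot(c), large(c).
[2] (v) [hot(c) AND flies(z) -> closed(z)]. ⇒ new: closed(z).
[3] (i) [closed(z) AND blue(c) -> red(z)]; (vi) [closed(z) AND wooden(z) -> metal(c)]. ⇒ new: red(z), metal(c).
Closure: {approved(z), blue(c), closed(z), flagged(z), flies(z), green(c), hot(c), large(c), mammal(z), metal(c), red(z), stale(c), visible(c), wooden(z)} — 14 facts.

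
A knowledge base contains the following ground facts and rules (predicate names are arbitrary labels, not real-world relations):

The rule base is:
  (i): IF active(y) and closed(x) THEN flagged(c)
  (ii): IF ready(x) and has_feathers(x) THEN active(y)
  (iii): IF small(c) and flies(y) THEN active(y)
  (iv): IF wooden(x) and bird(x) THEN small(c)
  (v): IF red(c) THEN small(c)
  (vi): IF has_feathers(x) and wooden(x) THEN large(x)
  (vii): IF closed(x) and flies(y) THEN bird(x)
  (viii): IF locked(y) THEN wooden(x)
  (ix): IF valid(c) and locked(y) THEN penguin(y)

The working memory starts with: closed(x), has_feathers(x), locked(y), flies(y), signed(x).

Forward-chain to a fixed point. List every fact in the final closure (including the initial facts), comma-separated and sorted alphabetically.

Round 1 — (vii), (viii), derive bird(x), wooden(x).
Round 2 — (iv), (vi), derive small(c), large(x).
Round 3 — (iii), derive active(y).
Round 4 — (i), derive flagged(c).

active(y), bird(x), closed(x), flagged(c), flies(y), has_feathers(x), large(x), locked(y), signed(x), small(c), wooden(x)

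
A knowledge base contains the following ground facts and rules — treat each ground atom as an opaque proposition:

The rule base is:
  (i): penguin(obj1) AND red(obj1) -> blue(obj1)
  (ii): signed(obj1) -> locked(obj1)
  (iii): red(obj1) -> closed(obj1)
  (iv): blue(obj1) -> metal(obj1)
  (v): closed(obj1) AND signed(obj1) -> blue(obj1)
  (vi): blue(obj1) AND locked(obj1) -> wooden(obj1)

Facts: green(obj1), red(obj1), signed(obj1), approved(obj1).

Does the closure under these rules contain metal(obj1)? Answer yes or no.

yes

[1] (ii) [signed(obj1) -> locked(obj1)]; (iii) [red(obj1) -> closed(obj1)]. ⇒ new: locked(obj1), closed(obj1).
[2] (v) [closed(obj1) AND signed(obj1) -> blue(obj1)]. ⇒ new: blue(obj1).
[3] (iv) [blue(obj1) -> metal(obj1)]; (vi) [blue(obj1) AND locked(obj1) -> wooden(obj1)]. ⇒ new: metal(obj1), wooden(obj1).
metal(obj1) appears in round 3, so it is derivable.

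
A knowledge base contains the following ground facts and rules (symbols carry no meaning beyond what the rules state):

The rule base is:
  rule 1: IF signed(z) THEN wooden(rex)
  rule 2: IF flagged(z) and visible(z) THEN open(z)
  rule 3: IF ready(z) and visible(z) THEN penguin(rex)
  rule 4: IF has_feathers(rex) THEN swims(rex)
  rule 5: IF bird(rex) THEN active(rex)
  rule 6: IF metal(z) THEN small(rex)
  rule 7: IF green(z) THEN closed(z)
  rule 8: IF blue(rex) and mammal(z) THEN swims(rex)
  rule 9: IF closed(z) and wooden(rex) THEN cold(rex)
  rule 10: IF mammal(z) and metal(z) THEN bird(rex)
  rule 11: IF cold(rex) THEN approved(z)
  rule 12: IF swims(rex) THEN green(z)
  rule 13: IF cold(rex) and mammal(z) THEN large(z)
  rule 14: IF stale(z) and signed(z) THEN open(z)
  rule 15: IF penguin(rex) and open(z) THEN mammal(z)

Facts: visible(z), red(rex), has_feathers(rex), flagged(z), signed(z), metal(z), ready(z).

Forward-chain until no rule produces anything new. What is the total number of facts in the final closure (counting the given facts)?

20

Round 1: rule 1 [IF signed(z) THEN wooden(rex)]; rule 2 [IF flagged(z) and visible(z) THEN open(z)]; rule 3 [IF ready(z) and visible(z) THEN penguin(rex)]; rule 4 [IF has_feathers(rex) THEN swims(rex)]; rule 6 [IF metal(z) THEN small(rex)]. Adds wooden(rex), open(z), penguin(rex), swims(rex), small(rex).
Round 2: rule 12 [IF swims(rex) THEN green(z)]; rule 15 [IF penguin(rex) and open(z) THEN mammal(z)]. Adds green(z), mammal(z).
Round 3: rule 7 [IF green(z) THEN closed(z)]; rule 10 [IF mammal(z) and metal(z) THEN bird(rex)]. Adds closed(z), bird(rex).
Round 4: rule 5 [IF bird(rex) THEN active(rex)]; rule 9 [IF closed(z) and wooden(rex) THEN cold(rex)]. Adds active(rex), cold(rex).
Round 5: rule 11 [IF cold(rex) THEN approved(z)]; rule 13 [IF cold(rex) and mammal(z) THEN large(z)]. Adds approved(z), large(z).
Closure: {active(rex), approved(z), bird(rex), closed(z), cold(rex), flagged(z), green(z), has_feathers(rex), large(z), mammal(z), metal(z), open(z), penguin(rex), ready(z), red(rex), signed(z), small(rex), swims(rex), visible(z), wooden(rex)} — 20 facts.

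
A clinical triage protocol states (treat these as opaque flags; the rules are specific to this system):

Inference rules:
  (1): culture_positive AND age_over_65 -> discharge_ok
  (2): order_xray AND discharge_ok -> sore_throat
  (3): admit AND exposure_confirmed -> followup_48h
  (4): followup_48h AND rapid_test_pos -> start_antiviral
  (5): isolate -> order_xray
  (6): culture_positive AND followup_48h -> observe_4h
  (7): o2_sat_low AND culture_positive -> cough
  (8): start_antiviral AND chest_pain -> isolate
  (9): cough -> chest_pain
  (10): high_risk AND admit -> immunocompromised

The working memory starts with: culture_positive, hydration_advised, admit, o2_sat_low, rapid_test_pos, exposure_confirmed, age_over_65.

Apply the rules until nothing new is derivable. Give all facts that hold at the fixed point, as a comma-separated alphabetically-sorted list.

Round 1: (1) [culture_positive AND age_over_65 -> discharge_ok]; (3) [admit AND exposure_confirmed -> followup_48h]; (7) [o2_sat_low AND culture_positive -> cough]. New: discharge_ok, followup_48h, cough.
Round 2: (4) [followup_48h AND rapid_test_pos -> start_antiviral]; (6) [culture_positive AND followup_48h -> observe_4h]; (9) [cough -> chest_pain]. New: start_antiviral, observe_4h, chest_pain.
Round 3: (8) [start_antiviral AND chest_pain -> isolate]. New: isolate.
Round 4: (5) [isolate -> order_xray]. New: order_xray.
Round 5: (2) [order_xray AND discharge_ok -> sore_throat]. New: sore_throat.

admit, age_over_65, chest_pain, cough, culture_positive, discharge_ok, exposure_confirmed, followup_48h, hydration_advised, isolate, o2_sat_low, observe_4h, order_xray, rapid_test_pos, sore_throat, start_antiviral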